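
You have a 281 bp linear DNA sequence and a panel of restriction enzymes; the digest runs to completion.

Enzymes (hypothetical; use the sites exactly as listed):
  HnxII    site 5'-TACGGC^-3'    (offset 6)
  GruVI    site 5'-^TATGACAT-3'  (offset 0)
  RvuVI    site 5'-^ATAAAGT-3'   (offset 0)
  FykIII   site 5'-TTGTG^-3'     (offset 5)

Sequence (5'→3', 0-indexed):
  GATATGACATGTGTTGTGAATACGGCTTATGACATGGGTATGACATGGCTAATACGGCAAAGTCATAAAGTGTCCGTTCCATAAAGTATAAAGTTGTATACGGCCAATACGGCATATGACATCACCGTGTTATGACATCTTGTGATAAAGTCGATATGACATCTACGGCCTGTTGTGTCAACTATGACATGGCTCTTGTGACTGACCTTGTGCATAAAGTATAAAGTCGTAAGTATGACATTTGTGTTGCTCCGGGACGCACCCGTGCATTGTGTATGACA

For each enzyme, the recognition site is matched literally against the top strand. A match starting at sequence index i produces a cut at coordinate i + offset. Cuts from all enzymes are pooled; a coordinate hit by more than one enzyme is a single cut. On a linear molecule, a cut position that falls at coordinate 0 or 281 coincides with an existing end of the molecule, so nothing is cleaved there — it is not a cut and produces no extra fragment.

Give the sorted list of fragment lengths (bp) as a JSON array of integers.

Scan for sites:
  HnxII TACGGC/6: at [20, 52, 98, 107, 163] ⇒ [26, 58, 104, 113, 169]
  GruVI TATGACAT/0: at [2, 27, 38, 114, 130, 154, 182, 233] ⇒ [2, 27, 38, 114, 130, 154, 182, 233]
  RvuVI ATAAAGT/0: at [64, 80, 87, 144, 213, 220] ⇒ [64, 80, 87, 144, 213, 220]
  FykIII TTGTG/5: at [13, 139, 172, 195, 207, 241, 269] ⇒ [18, 144, 177, 200, 212, 246, 274]

All cut coordinates (distinct, sorted): [2, 18, 26, 27, 38, 58, 64, 80, 87, 104, 113, 114, 130, 144, 154, 169, 177, 182, 200, 212, 213, 220, 233, 246, 274]

Fragment lengths:
  [0,2): 2 bp
  [2,18): 16 bp
  [18,26): 8 bp
  [26,27): 1 bp
  [27,38): 11 bp
  [38,58): 20 bp
  [58,64): 6 bp
  [64,80): 16 bp
  [80,87): 7 bp
  [87,104): 17 bp
  [104,113): 9 bp
  [113,114): 1 bp
  [114,130): 16 bp
  [130,144): 14 bp
  [144,154): 10 bp
  [154,169): 15 bp
  [169,177): 8 bp
  [177,182): 5 bp
  [182,200): 18 bp
  [200,212): 12 bp
  [212,213): 1 bp
  [213,220): 7 bp
  [220,233): 13 bp
  [233,246): 13 bp
  [246,274): 28 bp
  [274,281): 7 bp

[1,1,1,2,5,6,7,7,7,8,8,9,10,11,12,13,13,14,15,16,16,16,17,18,20,28]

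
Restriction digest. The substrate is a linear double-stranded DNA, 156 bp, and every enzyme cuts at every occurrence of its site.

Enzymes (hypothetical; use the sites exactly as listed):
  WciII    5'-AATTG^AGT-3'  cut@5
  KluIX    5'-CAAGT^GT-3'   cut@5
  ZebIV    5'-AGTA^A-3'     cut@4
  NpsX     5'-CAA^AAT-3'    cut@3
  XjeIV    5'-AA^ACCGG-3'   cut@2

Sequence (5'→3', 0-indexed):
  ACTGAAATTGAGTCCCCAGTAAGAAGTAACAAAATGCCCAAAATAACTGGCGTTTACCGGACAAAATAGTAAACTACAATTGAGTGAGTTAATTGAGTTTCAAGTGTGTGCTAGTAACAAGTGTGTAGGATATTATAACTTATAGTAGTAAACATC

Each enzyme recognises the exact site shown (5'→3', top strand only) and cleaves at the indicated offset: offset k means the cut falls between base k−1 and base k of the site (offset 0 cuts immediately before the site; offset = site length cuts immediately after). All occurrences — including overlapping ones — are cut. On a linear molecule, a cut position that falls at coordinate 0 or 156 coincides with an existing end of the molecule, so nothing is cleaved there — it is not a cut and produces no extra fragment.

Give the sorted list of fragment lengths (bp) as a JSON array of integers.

[4,6,6,7,7,9,10,10,11,11,11,13,23,28]

Scan for sites:
  WciII (AATTGAGT, off=5): starts [5, 77, 90] → cuts [10, 82, 95]
  KluIX (CAAGTGT, off=5): starts [100, 117] → cuts [105, 122]
  ZebIV (AGTAA, off=4): starts [17, 24, 67, 112, 146] → cuts [21, 28, 71, 116, 150]
  NpsX (CAAAAT, off=3): starts [29, 38, 61] → cuts [32, 41, 64]
  XjeIV (AAACCGG, off=2): no sites

All cut coordinates (distinct, sorted): [10, 21, 28, 32, 41, 64, 71, 82, 95, 105, 116, 122, 150]

Fragments:
  [0,10): 10 bp
  [10,21): 11 bp
  [21,28): 7 bp
  [28,32): 4 bp
  [32,41): 9 bp
  [41,64): 23 bp
  [64,71): 7 bp
  [71,82): 11 bp
  [82,95): 13 bp
  [95,105): 10 bp
  [105,116): 11 bp
  [116,122): 6 bp
  [122,150): 28 bp
  [150,156): 6 bp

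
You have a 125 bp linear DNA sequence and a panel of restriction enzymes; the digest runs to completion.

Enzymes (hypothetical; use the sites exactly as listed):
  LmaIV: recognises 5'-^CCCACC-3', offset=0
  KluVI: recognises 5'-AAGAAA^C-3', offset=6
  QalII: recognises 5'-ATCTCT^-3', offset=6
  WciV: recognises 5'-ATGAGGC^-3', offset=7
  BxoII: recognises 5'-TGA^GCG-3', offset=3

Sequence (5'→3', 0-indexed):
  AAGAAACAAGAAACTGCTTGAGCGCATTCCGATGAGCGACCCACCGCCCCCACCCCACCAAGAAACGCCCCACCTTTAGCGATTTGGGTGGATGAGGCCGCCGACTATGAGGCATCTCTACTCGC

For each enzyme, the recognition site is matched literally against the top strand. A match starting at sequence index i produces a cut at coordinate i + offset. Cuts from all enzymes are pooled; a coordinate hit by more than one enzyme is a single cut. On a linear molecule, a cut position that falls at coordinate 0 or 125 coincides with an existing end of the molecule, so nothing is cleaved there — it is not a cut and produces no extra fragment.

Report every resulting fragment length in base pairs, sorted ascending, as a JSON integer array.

Per-enzyme occurrences:
  LmaIV (CCCACC, off=0): starts [39, 48, 53, 68] → cuts [39, 48, 53, 68]
  KluVI (AAGAAAC, off=6): starts [0, 7, 59] → cuts [6, 13, 65]
  QalII (ATCTCT, off=6): starts [113] → cuts [119]
  WciV (ATGAGGC, off=7): starts [91, 106] → cuts [98, 113]
  BxoII (TGAGCG, off=3): starts [18, 32] → cuts [21, 35]

Pooled cuts: [6, 13, 21, 35, 39, 48, 53, 65, 68, 98, 113, 119]

Fragments:
  [0,6): 6 bp
  [6,13): 7 bp
  [13,21): 8 bp
  [21,35): 14 bp
  [35,39): 4 bp
  [39,48): 9 bp
  [48,53): 5 bp
  [53,65): 12 bp
  [65,68): 3 bp
  [68,98): 30 bp
  [98,113): 15 bp
  [113,119): 6 bp
  [119,125): 6 bp

[3,4,5,6,6,6,7,8,9,12,14,15,30]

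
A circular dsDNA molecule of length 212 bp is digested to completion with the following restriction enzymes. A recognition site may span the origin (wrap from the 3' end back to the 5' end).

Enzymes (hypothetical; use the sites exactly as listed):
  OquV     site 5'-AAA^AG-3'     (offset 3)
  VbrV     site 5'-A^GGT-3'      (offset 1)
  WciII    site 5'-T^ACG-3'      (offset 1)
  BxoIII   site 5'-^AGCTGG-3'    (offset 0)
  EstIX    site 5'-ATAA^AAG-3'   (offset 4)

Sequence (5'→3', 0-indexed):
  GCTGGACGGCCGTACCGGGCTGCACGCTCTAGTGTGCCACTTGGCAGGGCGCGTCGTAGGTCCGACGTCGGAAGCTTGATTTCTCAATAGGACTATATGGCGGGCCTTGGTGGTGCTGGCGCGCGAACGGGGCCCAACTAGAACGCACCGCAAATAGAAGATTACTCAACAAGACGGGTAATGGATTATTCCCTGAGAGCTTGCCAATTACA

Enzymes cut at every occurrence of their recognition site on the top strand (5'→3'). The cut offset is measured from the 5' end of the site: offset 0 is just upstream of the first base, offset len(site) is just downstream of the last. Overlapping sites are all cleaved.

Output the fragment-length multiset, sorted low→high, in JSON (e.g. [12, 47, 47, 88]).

Per-enzyme occurrences:
  OquV (AAAAG, off=3): no sites
  VbrV AGGT/1: at [57] ⇒ [58]
  WciII (TACG, off=1): no sites
  BxoIII AGCTGG/0: at [211] ⇒ [211]
  EstIX (ATAAAAG, off=4): no sites

Pooled cuts: [58, 211]

Fragments:
  58→211: 153 bp
  211→58 (wrap): 212-211+58 = 59 bp

[59,153]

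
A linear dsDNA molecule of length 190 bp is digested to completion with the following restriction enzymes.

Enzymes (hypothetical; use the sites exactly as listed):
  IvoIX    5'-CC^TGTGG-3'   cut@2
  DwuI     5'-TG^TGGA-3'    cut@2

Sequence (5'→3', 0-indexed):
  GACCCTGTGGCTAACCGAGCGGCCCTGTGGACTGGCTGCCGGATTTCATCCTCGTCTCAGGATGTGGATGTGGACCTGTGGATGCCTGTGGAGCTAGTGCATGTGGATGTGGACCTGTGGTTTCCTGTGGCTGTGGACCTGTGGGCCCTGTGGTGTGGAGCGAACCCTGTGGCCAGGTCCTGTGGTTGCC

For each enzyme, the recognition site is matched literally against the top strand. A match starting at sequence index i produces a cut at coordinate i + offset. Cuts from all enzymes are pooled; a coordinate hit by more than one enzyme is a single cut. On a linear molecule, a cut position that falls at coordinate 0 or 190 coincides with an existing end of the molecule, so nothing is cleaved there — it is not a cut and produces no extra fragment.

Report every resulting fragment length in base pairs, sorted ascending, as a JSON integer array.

[2,2,2,5,6,6,6,6,6,7,8,8,9,10,10,12,13,15,20,37]

Per-enzyme occurrences:
  IvoIX (CCTGTGG, off=2): starts [3, 23, 74, 84, 113, 123, 137, 146, 165, 178] → cuts [5, 25, 76, 86, 115, 125, 139, 148, 167, 180]
  DwuI (TGTGGA, off=2): starts [25, 62, 68, 76, 86, 101, 107, 131, 153] → cuts [27, 64, 70, 78, 88, 103, 109, 133, 155]

Pooled cuts: [5, 25, 27, 64, 70, 76, 78, 86, 88, 103, 109, 115, 125, 133, 139, 148, 155, 167, 180]

Fragment lengths:
  [0,5): 5 bp
  [5,25): 20 bp
  [25,27): 2 bp
  [27,64): 37 bp
  [64,70): 6 bp
  [70,76): 6 bp
  [76,78): 2 bp
  [78,86): 8 bp
  [86,88): 2 bp
  [88,103): 15 bp
  [103,109): 6 bp
  [109,115): 6 bp
  [115,125): 10 bp
  [125,133): 8 bp
  [133,139): 6 bp
  [139,148): 9 bp
  [148,155): 7 bp
  [155,167): 12 bp
  [167,180): 13 bp
  [180,190): 10 bp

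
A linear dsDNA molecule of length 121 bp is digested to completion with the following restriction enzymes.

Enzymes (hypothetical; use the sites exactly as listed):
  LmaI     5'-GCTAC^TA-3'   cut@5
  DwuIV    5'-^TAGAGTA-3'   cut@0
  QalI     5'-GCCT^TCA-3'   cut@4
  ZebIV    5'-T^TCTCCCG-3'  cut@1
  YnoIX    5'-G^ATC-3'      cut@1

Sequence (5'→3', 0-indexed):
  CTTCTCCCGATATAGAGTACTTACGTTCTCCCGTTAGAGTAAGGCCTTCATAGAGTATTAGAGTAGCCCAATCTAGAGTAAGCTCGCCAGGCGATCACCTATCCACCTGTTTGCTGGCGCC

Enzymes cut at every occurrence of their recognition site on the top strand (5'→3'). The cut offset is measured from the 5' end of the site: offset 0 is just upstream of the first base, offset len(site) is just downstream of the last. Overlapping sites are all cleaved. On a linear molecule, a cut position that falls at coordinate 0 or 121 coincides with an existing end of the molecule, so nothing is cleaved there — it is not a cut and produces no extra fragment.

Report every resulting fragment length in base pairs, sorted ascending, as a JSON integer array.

Per-enzyme occurrences:
  LmaI (GCTACTA, off=5): no sites
  DwuIV (TAGAGTA, off=0): starts [12, 34, 50, 58, 73] → cuts [12, 34, 50, 58, 73]
  QalI (GCCTTCA, off=4): starts [43] → cuts [47]
  ZebIV (TTCTCCCG, off=1): starts [1, 25] → cuts [2, 26]
  YnoIX (GATC, off=1): starts [92] → cuts [93]

Pooled cuts: [2, 12, 26, 34, 47, 50, 58, 73, 93]

Fragment lengths:
  [0,2): 2 bp
  [2,12): 10 bp
  [12,26): 14 bp
  [26,34): 8 bp
  [34,47): 13 bp
  [47,50): 3 bp
  [50,58): 8 bp
  [58,73): 15 bp
  [73,93): 20 bp
  [93,121): 28 bp

[2,3,8,8,10,13,14,15,20,28]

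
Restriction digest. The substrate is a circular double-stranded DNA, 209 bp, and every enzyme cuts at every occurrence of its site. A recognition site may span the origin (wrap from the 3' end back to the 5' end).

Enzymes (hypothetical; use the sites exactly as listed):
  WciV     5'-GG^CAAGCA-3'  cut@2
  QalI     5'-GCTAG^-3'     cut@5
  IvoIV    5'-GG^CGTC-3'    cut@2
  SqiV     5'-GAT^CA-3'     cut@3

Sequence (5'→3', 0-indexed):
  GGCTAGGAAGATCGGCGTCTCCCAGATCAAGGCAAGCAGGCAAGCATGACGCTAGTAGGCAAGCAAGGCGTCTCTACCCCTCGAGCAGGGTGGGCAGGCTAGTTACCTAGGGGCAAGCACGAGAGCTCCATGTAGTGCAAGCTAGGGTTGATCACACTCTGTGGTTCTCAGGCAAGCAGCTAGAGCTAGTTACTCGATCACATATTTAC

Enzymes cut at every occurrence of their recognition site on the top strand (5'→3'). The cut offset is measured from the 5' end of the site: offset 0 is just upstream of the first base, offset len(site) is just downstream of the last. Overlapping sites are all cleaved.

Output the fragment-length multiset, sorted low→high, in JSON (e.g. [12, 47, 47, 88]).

[4,5,6,7,8,9,9,9,11,11,12,15,17,20,32,34]

Site scan:
  WciV GGCAAGCA/2: at [30, 38, 57, 111, 170] ⇒ [32, 40, 59, 113, 172]
  QalI GCTAG/5: at [1, 50, 97, 140, 178, 184] ⇒ [6, 55, 102, 145, 183, 189]
  IvoIV GGCGTC/2: at [13, 66] ⇒ [15, 68]
  SqiV GATCA/3: at [24, 149, 195] ⇒ [27, 152, 198]

Pooled cuts: [6, 15, 27, 32, 40, 55, 59, 68, 102, 113, 145, 152, 172, 183, 189, 198]

Fragments:
  6→15: 9 bp
  15→27: 12 bp
  27→32: 5 bp
  32→40: 8 bp
  40→55: 15 bp
  55→59: 4 bp
  59→68: 9 bp
  68→102: 34 bp
  102→113: 11 bp
  113→145: 32 bp
  145→152: 7 bp
  152→172: 20 bp
  172→183: 11 bp
  183→189: 6 bp
  189→198: 9 bp
  198→6 (wrap): 209-198+6 = 17 bp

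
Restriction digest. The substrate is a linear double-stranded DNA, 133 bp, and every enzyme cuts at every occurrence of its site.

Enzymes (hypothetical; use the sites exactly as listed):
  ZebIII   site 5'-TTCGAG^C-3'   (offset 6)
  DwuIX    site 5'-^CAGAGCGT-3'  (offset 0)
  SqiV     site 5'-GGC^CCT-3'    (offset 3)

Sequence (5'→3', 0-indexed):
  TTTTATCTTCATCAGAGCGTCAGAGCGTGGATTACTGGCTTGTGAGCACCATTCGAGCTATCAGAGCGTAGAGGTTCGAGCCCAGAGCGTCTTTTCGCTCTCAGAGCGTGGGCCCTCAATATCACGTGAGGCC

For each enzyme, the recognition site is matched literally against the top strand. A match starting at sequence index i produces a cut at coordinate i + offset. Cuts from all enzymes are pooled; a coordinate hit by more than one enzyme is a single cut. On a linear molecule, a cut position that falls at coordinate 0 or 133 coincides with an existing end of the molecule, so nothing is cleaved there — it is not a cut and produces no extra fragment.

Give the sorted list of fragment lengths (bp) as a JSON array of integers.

[2,4,8,12,12,19,19,20,37]

Site scan:
  ZebIII TTCGAGC/6: at [51, 74] ⇒ [57, 80]
  DwuIX CAGAGCGT/0: at [12, 20, 61, 82, 101] ⇒ [12, 20, 61, 82, 101]
  SqiV GGCCCT/3: at [110] ⇒ [113]

Pooled cuts: [12, 20, 57, 61, 80, 82, 101, 113]

Fragment lengths:
  [0,12): 12 bp
  [12,20): 8 bp
  [20,57): 37 bp
  [57,61): 4 bp
  [61,80): 19 bp
  [80,82): 2 bp
  [82,101): 19 bp
  [101,113): 12 bp
  [113,133): 20 bp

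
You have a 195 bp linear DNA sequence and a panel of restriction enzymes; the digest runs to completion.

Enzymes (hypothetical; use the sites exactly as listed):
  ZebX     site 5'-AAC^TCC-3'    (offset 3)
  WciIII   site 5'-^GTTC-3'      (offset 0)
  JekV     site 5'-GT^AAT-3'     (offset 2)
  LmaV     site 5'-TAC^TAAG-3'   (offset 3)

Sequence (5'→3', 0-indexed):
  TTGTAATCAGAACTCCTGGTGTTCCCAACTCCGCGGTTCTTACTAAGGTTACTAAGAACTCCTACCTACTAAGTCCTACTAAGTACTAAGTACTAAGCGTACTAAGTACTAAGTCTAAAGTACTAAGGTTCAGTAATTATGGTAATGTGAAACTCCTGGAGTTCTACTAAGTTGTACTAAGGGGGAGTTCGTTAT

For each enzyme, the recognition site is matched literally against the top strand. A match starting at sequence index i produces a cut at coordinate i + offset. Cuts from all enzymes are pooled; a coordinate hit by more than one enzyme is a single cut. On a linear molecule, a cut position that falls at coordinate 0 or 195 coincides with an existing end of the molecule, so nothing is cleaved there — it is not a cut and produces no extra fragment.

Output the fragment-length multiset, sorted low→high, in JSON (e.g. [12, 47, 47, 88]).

[4,4,6,7,7,7,7,7,7,7,7,8,9,9,9,9,9,9,9,10,10,10,10,14]

Site scan:
  ZebX (AACTCC, off=3): starts [10, 26, 56, 150] → cuts [13, 29, 59, 153]
  WciIII (GTTC, off=0): starts [20, 35, 127, 160, 186] → cuts [20, 35, 127, 160, 186]
  JekV (GTAAT, off=2): starts [2, 132, 141] → cuts [4, 134, 143]
  LmaV (TACTAAG, off=3): starts [40, 49, 66, 76, 83, 90, 99, 106, 120, 164, 174] → cuts [43, 52, 69, 79, 86, 93, 102, 109, 123, 167, 177]

Pooled cuts: [4, 13, 20, 29, 35, 43, 52, 59, 69, 79, 86, 93, 102, 109, 123, 127, 134, 143, 153, 160, 167, 177, 186]

Fragment lengths:
  [0,4): 4 bp
  [4,13): 9 bp
  [13,20): 7 bp
  [20,29): 9 bp
  [29,35): 6 bp
  [35,43): 8 bp
  [43,52): 9 bp
  [52,59): 7 bp
  [59,69): 10 bp
  [69,79): 10 bp
  [79,86): 7 bp
  [86,93): 7 bp
  [93,102): 9 bp
  [102,109): 7 bp
  [109,123): 14 bp
  [123,127): 4 bp
  [127,134): 7 bp
  [134,143): 9 bp
  [143,153): 10 bp
  [153,160): 7 bp
  [160,167): 7 bp
  [167,177): 10 bp
  [177,186): 9 bp
  [186,195): 9 bp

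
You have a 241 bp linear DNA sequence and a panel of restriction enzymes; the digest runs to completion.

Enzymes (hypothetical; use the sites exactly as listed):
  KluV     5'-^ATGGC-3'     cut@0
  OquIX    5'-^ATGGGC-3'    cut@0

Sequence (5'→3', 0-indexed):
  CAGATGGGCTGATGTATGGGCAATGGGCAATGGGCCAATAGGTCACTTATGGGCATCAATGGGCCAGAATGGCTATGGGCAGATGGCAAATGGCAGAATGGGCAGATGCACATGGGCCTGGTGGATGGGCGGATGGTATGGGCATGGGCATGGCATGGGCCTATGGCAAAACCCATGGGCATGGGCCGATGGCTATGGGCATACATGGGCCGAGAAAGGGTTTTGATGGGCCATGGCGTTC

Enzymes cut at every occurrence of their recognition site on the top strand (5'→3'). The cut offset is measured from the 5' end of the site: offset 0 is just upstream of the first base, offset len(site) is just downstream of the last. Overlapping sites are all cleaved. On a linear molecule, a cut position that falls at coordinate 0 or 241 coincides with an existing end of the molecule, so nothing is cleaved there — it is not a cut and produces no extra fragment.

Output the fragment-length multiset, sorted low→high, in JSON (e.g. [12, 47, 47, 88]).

Scan for sites:
  KluV ATGGC/0: at [68, 82, 89, 149, 162, 188, 232] ⇒ [68, 82, 89, 149, 162, 188, 232]
  OquIX ATGGGC/0: at [3, 15, 22, 29, 48, 58, 74, 97, 111, 124, 137, 143, 154, 174, 180, 194, 204, 225] ⇒ [3, 15, 22, 29, 48, 58, 74, 97, 111, 124, 137, 143, 154, 174, 180, 194, 204, 225]

All cut coordinates (distinct, sorted): [3, 15, 22, 29, 48, 58, 68, 74, 82, 89, 97, 111, 124, 137, 143, 149, 154, 162, 174, 180, 188, 194, 204, 225, 232]

Fragments:
  [0,3): 3 bp
  [3,15): 12 bp
  [15,22): 7 bp
  [22,29): 7 bp
  [29,48): 19 bp
  [48,58): 10 bp
  [58,68): 10 bp
  [68,74): 6 bp
  [74,82): 8 bp
  [82,89): 7 bp
  [89,97): 8 bp
  [97,111): 14 bp
  [111,124): 13 bp
  [124,137): 13 bp
  [137,143): 6 bp
  [143,149): 6 bp
  [149,154): 5 bp
  [154,162): 8 bp
  [162,174): 12 bp
  [174,180): 6 bp
  [180,188): 8 bp
  [188,194): 6 bp
  [194,204): 10 bp
  [204,225): 21 bp
  [225,232): 7 bp
  [232,241): 9 bp

[3,5,6,6,6,6,6,7,7,7,7,8,8,8,8,9,10,10,10,12,12,13,13,14,19,21]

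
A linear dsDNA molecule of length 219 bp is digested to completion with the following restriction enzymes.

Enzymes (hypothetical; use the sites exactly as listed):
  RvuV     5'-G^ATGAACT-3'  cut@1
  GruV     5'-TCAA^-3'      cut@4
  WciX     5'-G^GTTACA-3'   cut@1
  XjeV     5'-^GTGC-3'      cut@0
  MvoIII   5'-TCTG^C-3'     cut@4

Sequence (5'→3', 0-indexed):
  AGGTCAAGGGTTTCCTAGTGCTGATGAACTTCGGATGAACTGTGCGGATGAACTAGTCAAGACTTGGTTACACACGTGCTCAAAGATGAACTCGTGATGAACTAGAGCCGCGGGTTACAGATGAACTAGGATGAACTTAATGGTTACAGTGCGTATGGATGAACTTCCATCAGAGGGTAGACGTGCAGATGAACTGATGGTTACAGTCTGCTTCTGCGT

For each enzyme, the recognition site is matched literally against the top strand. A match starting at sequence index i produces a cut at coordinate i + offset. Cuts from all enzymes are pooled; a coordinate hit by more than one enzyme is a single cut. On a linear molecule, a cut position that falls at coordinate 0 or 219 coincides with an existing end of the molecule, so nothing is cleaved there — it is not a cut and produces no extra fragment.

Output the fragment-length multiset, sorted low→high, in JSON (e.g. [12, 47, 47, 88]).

Per-enzyme occurrences:
  RvuV GATGAACT/1: at [22, 33, 46, 84, 95, 119, 129, 157, 187] ⇒ [23, 34, 47, 85, 96, 120, 130, 158, 188]
  GruV TCAA/4: at [3, 56, 79] ⇒ [7, 60, 83]
  WciX GGTTACA/1: at [65, 112, 141, 198] ⇒ [66, 113, 142, 199]
  XjeV GTGC/0: at [17, 41, 75, 148, 182] ⇒ [17, 41, 75, 148, 182]
  MvoIII TCTGC/4: at [206, 212] ⇒ [210, 216]

Pooled cuts: [7, 17, 23, 34, 41, 47, 60, 66, 75, 83, 85, 96, 113, 120, 130, 142, 148, 158, 182, 188, 199, 210, 216]

Fragment lengths:
  [0,7): 7 bp
  [7,17): 10 bp
  [17,23): 6 bp
  [23,34): 11 bp
  [34,41): 7 bp
  [41,47): 6 bp
  [47,60): 13 bp
  [60,66): 6 bp
  [66,75): 9 bp
  [75,83): 8 bp
  [83,85): 2 bp
  [85,96): 11 bp
  [96,113): 17 bp
  [113,120): 7 bp
  [120,130): 10 bp
  [130,142): 12 bp
  [142,148): 6 bp
  [148,158): 10 bp
  [158,182): 24 bp
  [182,188): 6 bp
  [188,199): 11 bp
  [199,210): 11 bp
  [210,216): 6 bp
  [216,219): 3 bp

[2,3,6,6,6,6,6,6,7,7,7,8,9,10,10,10,11,11,11,11,12,13,17,24]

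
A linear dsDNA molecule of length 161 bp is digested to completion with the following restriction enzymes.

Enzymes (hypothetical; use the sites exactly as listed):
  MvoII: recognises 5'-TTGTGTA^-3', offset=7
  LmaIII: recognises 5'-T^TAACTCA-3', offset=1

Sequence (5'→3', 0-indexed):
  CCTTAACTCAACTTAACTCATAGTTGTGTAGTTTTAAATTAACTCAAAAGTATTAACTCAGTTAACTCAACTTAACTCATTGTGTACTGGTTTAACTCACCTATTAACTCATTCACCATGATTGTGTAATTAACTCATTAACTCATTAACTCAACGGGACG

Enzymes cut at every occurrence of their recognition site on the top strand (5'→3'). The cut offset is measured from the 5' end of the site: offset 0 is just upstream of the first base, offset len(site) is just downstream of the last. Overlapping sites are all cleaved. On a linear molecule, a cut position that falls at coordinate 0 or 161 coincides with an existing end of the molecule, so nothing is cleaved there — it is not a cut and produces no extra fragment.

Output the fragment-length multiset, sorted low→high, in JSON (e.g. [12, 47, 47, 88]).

Per-enzyme occurrences:
  MvoII TTGTGTA/7: at [23, 79, 121] ⇒ [30, 86, 128]
  LmaIII TTAACTCA/1: at [2, 12, 38, 52, 61, 71, 91, 103, 129, 137, 145] ⇒ [3, 13, 39, 53, 62, 72, 92, 104, 130, 138, 146]

All cut coordinates (distinct, sorted): [3, 13, 30, 39, 53, 62, 72, 86, 92, 104, 128, 130, 138, 146]

Fragments:
  [0,3): 3 bp
  [3,13): 10 bp
  [13,30): 17 bp
  [30,39): 9 bp
  [39,53): 14 bp
  [53,62): 9 bp
  [62,72): 10 bp
  [72,86): 14 bp
  [86,92): 6 bp
  [92,104): 12 bp
  [104,128): 24 bp
  [128,130): 2 bp
  [130,138): 8 bp
  [138,146): 8 bp
  [146,161): 15 bp

[2,3,6,8,8,9,9,10,10,12,14,14,15,17,24]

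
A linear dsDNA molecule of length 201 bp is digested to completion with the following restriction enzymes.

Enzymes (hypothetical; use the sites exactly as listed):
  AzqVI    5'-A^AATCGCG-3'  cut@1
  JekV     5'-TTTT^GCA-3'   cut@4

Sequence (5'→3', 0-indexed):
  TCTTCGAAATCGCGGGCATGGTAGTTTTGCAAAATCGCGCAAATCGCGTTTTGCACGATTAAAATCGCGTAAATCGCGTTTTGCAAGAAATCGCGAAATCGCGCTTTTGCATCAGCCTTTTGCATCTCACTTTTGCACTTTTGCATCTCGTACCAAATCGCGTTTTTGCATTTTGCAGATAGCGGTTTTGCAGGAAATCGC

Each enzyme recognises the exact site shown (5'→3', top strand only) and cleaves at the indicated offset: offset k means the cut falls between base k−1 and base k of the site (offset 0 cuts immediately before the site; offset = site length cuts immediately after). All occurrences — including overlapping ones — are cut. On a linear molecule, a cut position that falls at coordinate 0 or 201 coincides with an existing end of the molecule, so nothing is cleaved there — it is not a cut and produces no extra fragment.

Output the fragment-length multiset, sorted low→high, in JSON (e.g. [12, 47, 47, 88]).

[4,6,7,7,8,8,9,9,10,11,11,12,12,12,13,13,13,15,21]

Site scan:
  AzqVI AAATCGCG/1: at [6, 31, 40, 61, 70, 87, 95, 154] ⇒ [7, 32, 41, 62, 71, 88, 96, 155]
  JekV TTTTGCA/4: at [24, 48, 78, 104, 117, 130, 138, 163, 170, 185] ⇒ [28, 52, 82, 108, 121, 134, 142, 167, 174, 189]

All cut coordinates (distinct, sorted): [7, 28, 32, 41, 52, 62, 71, 82, 88, 96, 108, 121, 134, 142, 155, 167, 174, 189]

Fragment lengths:
  [0,7): 7 bp
  [7,28): 21 bp
  [28,32): 4 bp
  [32,41): 9 bp
  [41,52): 11 bp
  [52,62): 10 bp
  [62,71): 9 bp
  [71,82): 11 bp
  [82,88): 6 bp
  [88,96): 8 bp
  [96,108): 12 bp
  [108,121): 13 bp
  [121,134): 13 bp
  [134,142): 8 bp
  [142,155): 13 bp
  [155,167): 12 bp
  [167,174): 7 bp
  [174,189): 15 bp
  [189,201): 12 bp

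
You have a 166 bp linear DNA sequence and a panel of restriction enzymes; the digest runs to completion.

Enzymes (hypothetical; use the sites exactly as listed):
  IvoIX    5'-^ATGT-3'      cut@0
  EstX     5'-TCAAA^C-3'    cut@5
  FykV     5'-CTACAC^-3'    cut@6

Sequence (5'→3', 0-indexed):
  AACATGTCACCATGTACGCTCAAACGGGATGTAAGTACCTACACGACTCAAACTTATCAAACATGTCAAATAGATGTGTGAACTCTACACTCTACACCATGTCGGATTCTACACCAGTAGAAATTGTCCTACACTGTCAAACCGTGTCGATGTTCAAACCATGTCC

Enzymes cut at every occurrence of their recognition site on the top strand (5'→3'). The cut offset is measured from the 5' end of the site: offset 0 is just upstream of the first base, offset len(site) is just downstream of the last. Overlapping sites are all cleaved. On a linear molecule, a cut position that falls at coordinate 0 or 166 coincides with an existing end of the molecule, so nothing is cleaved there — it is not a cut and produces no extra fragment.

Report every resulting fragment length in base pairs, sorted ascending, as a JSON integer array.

Scan for sites:
  IvoIX ATGT/0: at [3, 11, 28, 62, 73, 98, 149, 160] ⇒ [3, 11, 28, 62, 73, 98, 149, 160]
  EstX TCAAAC/5: at [19, 47, 56, 136, 153] ⇒ [24, 52, 61, 141, 158]
  FykV CTACAC/6: at [38, 84, 91, 108, 128] ⇒ [44, 90, 97, 114, 134]

Pooled cuts: [3, 11, 24, 28, 44, 52, 61, 62, 73, 90, 97, 98, 114, 134, 141, 149, 158, 160]

Fragment lengths:
  [0,3): 3 bp
  [3,11): 8 bp
  [11,24): 13 bp
  [24,28): 4 bp
  [28,44): 16 bp
  [44,52): 8 bp
  [52,61): 9 bp
  [61,62): 1 bp
  [62,73): 11 bp
  [73,90): 17 bp
  [90,97): 7 bp
  [97,98): 1 bp
  [98,114): 16 bp
  [114,134): 20 bp
  [134,141): 7 bp
  [141,149): 8 bp
  [149,158): 9 bp
  [158,160): 2 bp
  [160,166): 6 bp

[1,1,2,3,4,6,7,7,8,8,8,9,9,11,13,16,16,17,20]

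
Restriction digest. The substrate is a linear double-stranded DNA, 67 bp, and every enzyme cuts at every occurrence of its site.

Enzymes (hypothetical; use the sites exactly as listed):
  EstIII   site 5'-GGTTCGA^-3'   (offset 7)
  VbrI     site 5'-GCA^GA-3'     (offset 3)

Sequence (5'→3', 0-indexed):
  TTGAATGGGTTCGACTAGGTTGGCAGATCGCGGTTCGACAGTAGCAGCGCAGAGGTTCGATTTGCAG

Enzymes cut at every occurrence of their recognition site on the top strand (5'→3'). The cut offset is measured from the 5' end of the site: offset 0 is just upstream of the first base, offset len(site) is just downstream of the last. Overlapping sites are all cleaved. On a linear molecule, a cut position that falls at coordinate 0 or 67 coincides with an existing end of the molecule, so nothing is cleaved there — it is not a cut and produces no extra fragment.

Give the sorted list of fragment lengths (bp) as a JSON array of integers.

[7,9,11,13,13,14]

Site scan:
  EstIII (GGTTCGA, off=7): starts [7, 31, 53] → cuts [14, 38, 60]
  VbrI (GCAGA, off=3): starts [22, 48] → cuts [25, 51]

All cut coordinates (distinct, sorted): [14, 25, 38, 51, 60]

Fragments:
  [0,14): 14 bp
  [14,25): 11 bp
  [25,38): 13 bp
  [38,51): 13 bp
  [51,60): 9 bp
  [60,67): 7 bp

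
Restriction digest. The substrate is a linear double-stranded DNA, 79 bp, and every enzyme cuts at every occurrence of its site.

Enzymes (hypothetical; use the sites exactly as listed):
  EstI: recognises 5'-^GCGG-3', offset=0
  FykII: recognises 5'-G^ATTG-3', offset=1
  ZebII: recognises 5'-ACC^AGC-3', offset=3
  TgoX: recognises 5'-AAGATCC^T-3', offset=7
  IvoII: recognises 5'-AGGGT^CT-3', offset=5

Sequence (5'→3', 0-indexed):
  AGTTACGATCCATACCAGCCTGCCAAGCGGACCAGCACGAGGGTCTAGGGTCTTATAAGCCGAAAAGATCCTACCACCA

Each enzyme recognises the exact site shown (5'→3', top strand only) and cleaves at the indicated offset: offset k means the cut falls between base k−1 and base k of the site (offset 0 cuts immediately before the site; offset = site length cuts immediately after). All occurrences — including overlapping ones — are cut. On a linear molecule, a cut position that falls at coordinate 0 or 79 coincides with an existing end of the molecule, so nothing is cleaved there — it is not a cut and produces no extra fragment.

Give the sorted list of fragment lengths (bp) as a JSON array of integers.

Per-enzyme occurrences:
  EstI GCGG/0: at [26] ⇒ [26]
  FykII (GATTG, off=1): no sites
  ZebII ACCAGC/3: at [13, 30] ⇒ [16, 33]
  TgoX AAGATCCT/7: at [64] ⇒ [71]
  IvoII AGGGTCT/5: at [39, 46] ⇒ [44, 51]

All cut coordinates (distinct, sorted): [16, 26, 33, 44, 51, 71]

Fragment lengths:
  [0,16): 16 bp
  [16,26): 10 bp
  [26,33): 7 bp
  [33,44): 11 bp
  [44,51): 7 bp
  [51,71): 20 bp
  [71,79): 8 bp

[7,7,8,10,11,16,20]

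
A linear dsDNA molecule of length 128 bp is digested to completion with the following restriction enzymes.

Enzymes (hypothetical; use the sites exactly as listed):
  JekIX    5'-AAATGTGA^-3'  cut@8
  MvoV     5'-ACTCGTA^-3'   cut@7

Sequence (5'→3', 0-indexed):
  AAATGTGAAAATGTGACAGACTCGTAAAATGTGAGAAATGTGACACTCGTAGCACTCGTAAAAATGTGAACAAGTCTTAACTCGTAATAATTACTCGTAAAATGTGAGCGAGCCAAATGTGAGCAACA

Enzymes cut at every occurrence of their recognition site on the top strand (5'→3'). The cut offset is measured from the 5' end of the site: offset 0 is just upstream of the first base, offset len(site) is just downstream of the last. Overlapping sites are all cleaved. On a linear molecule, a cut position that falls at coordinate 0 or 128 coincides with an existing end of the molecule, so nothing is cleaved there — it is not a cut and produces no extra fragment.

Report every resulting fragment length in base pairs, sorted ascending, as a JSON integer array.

[6,8,8,8,8,8,9,9,9,10,13,15,17]

Per-enzyme occurrences:
  JekIX (AAATGTGA, off=8): starts [0, 8, 26, 35, 61, 99, 114] → cuts [8, 16, 34, 43, 69, 107, 122]
  MvoV (ACTCGTA, off=7): starts [19, 44, 53, 79, 92] → cuts [26, 51, 60, 86, 99]

Pooled cuts: [8, 16, 26, 34, 43, 51, 60, 69, 86, 99, 107, 122]

Fragment lengths:
  [0,8): 8 bp
  [8,16): 8 bp
  [16,26): 10 bp
  [26,34): 8 bp
  [34,43): 9 bp
  [43,51): 8 bp
  [51,60): 9 bp
  [60,69): 9 bp
  [69,86): 17 bp
  [86,99): 13 bp
  [99,107): 8 bp
  [107,122): 15 bp
  [122,128): 6 bp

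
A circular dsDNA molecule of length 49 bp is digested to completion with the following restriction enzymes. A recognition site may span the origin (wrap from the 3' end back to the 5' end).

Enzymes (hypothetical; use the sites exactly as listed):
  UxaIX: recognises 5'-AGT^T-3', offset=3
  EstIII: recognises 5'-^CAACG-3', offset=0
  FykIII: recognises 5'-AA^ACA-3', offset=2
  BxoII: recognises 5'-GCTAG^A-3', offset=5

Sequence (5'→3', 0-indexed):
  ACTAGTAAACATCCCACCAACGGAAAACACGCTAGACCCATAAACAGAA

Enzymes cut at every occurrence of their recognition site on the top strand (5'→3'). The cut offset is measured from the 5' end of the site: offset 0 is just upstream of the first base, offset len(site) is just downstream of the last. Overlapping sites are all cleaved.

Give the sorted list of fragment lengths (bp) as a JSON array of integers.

Site scan:
  UxaIX (AGTT, off=3): no sites
  EstIII CAACG/0: at [17] ⇒ [17]
  FykIII AAACA/2: at [6, 24, 41] ⇒ [8, 26, 43]
  BxoII GCTAGA/5: at [30] ⇒ [35]

All cut coordinates (distinct, sorted): [8, 17, 26, 35, 43]

Fragments:
  8→17: 9 bp
  17→26: 9 bp
  26→35: 9 bp
  35→43: 8 bp
  43→8 (wrap): 49-43+8 = 14 bp

[8,9,9,9,14]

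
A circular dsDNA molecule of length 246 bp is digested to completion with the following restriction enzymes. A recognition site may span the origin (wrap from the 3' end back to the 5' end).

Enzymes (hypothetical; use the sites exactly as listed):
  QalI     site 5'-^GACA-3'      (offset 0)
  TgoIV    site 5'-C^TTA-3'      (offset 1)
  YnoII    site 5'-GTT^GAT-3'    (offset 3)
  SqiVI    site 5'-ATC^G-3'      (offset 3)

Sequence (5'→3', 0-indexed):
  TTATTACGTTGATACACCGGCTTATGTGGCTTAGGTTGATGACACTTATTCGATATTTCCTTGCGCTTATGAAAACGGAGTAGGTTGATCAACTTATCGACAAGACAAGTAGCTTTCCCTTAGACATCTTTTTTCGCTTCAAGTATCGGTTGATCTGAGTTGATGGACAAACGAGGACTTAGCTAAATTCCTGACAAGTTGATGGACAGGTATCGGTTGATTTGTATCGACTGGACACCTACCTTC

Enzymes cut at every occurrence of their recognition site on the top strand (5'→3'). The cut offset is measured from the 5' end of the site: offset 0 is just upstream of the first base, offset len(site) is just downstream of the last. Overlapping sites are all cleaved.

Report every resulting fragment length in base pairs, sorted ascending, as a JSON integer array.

Site scan:
  QalI (GACA, off=0): starts [40, 98, 103, 122, 165, 192, 204, 233] → cuts [40, 98, 103, 122, 165, 192, 204, 233]
  TgoIV (CTTA, off=1): starts [20, 29, 44, 65, 92, 118, 177, 245] → cuts [0, 21, 30, 45, 66, 93, 119, 178]
  YnoII (GTTGAT, off=3): starts [7, 34, 83, 148, 158, 197, 215] → cuts [10, 37, 86, 151, 161, 200, 218]
  SqiVI (ATCG, off=3): starts [95, 144, 211, 225] → cuts [98, 147, 214, 228]

All cut coordinates (distinct, sorted): [0, 10, 21, 30, 37, 40, 45, 66, 86, 93, 98, 103, 119, 122, 147, 151, 161, 165, 178, 192, 200, 204, 214, 218, 228, 233]

Fragments:
  0→10: 10 bp
  10→21: 11 bp
  21→30: 9 bp
  30→37: 7 bp
  37→40: 3 bp
  40→45: 5 bp
  45→66: 21 bp
  66→86: 20 bp
  86→93: 7 bp
  93→98: 5 bp
  98→103: 5 bp
  103→119: 16 bp
  119→122: 3 bp
  122→147: 25 bp
  147→151: 4 bp
  151→161: 10 bp
  161→165: 4 bp
  165→178: 13 bp
  178→192: 14 bp
  192→200: 8 bp
  200→204: 4 bp
  204→214: 10 bp
  214→218: 4 bp
  218→228: 10 bp
  228→233: 5 bp
  233→0 (wrap): 246-233+0 = 13 bp

[3,3,4,4,4,4,5,5,5,5,7,7,8,9,10,10,10,10,11,13,13,14,16,20,21,25]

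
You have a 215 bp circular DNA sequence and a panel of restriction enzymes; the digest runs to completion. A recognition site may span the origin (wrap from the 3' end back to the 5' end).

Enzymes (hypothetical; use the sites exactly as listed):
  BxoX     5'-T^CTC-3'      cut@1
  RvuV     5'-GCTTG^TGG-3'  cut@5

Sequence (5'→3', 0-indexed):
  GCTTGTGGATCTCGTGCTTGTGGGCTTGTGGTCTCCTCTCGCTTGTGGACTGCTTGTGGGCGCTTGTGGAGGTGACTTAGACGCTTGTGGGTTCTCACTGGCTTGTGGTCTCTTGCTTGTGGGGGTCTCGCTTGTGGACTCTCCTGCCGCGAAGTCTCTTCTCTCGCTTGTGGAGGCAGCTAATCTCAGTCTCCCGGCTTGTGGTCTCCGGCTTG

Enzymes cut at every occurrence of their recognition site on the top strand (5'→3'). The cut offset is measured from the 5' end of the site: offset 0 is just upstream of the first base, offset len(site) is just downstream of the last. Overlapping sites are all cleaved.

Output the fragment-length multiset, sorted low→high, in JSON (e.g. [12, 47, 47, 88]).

Per-enzyme occurrences:
  BxoX TCTC/1: at [9, 31, 36, 92, 108, 125, 139, 154, 159, 161, 183, 189, 204] ⇒ [10, 32, 37, 93, 109, 126, 140, 155, 160, 162, 184, 190, 205]
  RvuV GCTTGTGG/5: at [0, 15, 23, 40, 51, 61, 82, 100, 114, 129, 165, 196] ⇒ [5, 20, 28, 45, 56, 66, 87, 105, 119, 134, 170, 201]

All cut coordinates (distinct, sorted): [5, 10, 20, 28, 32, 37, 45, 56, 66, 87, 93, 105, 109, 119, 126, 134, 140, 155, 160, 162, 170, 184, 190, 201, 205]

Fragment lengths:
  5→10: 5 bp
  10→20: 10 bp
  20→28: 8 bp
  28→32: 4 bp
  32→37: 5 bp
  37→45: 8 bp
  45→56: 11 bp
  56→66: 10 bp
  66→87: 21 bp
  87→93: 6 bp
  93→105: 12 bp
  105→109: 4 bp
  109→119: 10 bp
  119→126: 7 bp
  126→134: 8 bp
  134→140: 6 bp
  140→155: 15 bp
  155→160: 5 bp
  160→162: 2 bp
  162→170: 8 bp
  170→184: 14 bp
  184→190: 6 bp
  190→201: 11 bp
  201→205: 4 bp
  205→5 (wrap): 215-205+5 = 15 bp

[2,4,4,4,5,5,5,6,6,6,7,8,8,8,8,10,10,10,11,11,12,14,15,15,21]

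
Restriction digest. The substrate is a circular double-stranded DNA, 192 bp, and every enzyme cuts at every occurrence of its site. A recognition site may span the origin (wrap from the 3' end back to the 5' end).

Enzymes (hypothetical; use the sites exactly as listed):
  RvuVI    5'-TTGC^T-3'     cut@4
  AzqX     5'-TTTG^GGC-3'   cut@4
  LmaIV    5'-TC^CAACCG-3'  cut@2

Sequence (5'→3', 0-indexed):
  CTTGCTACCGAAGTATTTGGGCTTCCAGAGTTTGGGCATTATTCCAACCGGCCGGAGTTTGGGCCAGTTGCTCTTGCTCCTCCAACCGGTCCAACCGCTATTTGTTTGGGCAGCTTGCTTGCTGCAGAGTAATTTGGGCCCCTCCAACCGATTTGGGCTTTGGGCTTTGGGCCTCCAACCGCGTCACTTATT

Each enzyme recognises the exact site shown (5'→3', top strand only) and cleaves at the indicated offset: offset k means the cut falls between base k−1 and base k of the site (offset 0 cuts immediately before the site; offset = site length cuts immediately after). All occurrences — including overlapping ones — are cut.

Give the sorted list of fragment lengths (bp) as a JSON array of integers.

[4,5,6,6,7,7,8,9,10,10,10,11,14,14,15,17,17,22]

Site scan:
  RvuVI TTGCT/4: at [1, 67, 73, 114, 118] ⇒ [5, 71, 77, 118, 122]
  AzqX TTTGGGC/4: at [15, 30, 57, 104, 132, 151, 158, 165] ⇒ [19, 34, 61, 108, 136, 155, 162, 169]
  LmaIV TCCAACCG/2: at [42, 80, 89, 142, 173] ⇒ [44, 82, 91, 144, 175]

All cut coordinates (distinct, sorted): [5, 19, 34, 44, 61, 71, 77, 82, 91, 108, 118, 122, 136, 144, 155, 162, 169, 175]

Fragment lengths:
  5→19: 14 bp
  19→34: 15 bp
  34→44: 10 bp
  44→61: 17 bp
  61→71: 10 bp
  71→77: 6 bp
  77→82: 5 bp
  82→91: 9 bp
  91→108: 17 bp
  108→118: 10 bp
  118→122: 4 bp
  122→136: 14 bp
  136→144: 8 bp
  144→155: 11 bp
  155→162: 7 bp
  162→169: 7 bp
  169→175: 6 bp
  175→5 (wrap): 192-175+5 = 22 bp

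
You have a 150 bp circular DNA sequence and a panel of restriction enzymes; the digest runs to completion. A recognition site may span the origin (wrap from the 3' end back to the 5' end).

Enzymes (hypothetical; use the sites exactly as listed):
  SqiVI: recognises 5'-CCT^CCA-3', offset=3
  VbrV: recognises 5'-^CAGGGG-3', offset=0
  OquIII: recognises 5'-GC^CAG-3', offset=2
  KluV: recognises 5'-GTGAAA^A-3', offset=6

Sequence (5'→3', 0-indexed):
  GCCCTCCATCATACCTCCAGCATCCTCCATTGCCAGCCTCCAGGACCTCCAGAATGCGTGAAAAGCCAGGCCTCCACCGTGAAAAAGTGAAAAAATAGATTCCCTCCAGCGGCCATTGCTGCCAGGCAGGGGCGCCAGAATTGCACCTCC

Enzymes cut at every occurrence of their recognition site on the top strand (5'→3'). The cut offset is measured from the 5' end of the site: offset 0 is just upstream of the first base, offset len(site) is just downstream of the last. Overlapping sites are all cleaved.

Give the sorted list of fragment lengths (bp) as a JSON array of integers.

Site scan:
  SqiVI (CCTCCA, off=3): starts [2, 13, 23, 36, 45, 70, 102] → cuts [5, 16, 26, 39, 48, 73, 105]
  VbrV (CAGGGG, off=0): starts [126] → cuts [126]
  OquIII (GCCAG, off=2): starts [31, 64, 120, 133] → cuts [33, 66, 122, 135]
  KluV (GTGAAAA, off=6): starts [57, 78, 86] → cuts [63, 84, 92]

All cut coordinates (distinct, sorted): [5, 16, 26, 33, 39, 48, 63, 66, 73, 84, 92, 105, 122, 126, 135]

Fragment lengths:
  5→16: 11 bp
  16→26: 10 bp
  26→33: 7 bp
  33→39: 6 bp
  39→48: 9 bp
  48→63: 15 bp
  63→66: 3 bp
  66→73: 7 bp
  73→84: 11 bp
  84→92: 8 bp
  92→105: 13 bp
  105→122: 17 bp
  122→126: 4 bp
  126→135: 9 bp
  135→5 (wrap): 150-135+5 = 20 bp

[3,4,6,7,7,8,9,9,10,11,11,13,15,17,20]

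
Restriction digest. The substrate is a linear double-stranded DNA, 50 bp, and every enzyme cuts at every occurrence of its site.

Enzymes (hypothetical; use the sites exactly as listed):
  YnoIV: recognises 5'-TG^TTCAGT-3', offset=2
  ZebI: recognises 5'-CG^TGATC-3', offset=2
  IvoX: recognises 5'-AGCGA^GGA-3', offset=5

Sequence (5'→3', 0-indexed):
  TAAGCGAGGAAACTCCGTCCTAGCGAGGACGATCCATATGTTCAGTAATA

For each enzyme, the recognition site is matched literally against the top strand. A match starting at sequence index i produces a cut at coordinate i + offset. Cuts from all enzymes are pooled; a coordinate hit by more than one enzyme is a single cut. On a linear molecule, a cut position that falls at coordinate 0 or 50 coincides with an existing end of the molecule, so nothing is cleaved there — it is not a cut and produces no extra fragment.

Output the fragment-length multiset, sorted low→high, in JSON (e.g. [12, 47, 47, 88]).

Scan for sites:
  YnoIV TGTTCAGT/2: at [38] ⇒ [40]
  ZebI (CGTGATC, off=2): no sites
  IvoX AGCGAGGA/5: at [2, 21] ⇒ [7, 26]

All cut coordinates (distinct, sorted): [7, 26, 40]

Fragments:
  [0,7): 7 bp
  [7,26): 19 bp
  [26,40): 14 bp
  [40,50): 10 bp

[7,10,14,19]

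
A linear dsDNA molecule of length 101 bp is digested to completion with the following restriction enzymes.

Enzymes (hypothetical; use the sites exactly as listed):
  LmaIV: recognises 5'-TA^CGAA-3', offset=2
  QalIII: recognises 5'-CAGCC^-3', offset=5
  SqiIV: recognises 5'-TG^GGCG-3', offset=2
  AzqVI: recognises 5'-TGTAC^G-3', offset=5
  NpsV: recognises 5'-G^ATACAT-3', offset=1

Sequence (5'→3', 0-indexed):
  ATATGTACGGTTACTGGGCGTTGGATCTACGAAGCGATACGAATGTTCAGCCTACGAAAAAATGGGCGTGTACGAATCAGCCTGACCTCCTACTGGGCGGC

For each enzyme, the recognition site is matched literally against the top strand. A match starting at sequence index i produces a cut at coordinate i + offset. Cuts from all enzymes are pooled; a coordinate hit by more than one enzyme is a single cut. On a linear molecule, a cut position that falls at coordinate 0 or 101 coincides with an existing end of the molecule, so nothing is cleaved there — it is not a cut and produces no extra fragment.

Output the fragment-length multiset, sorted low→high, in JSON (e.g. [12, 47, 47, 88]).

[1,2,6,8,8,8,9,10,10,13,13,13]

Scan for sites:
  LmaIV (TACGAA, off=2): starts [27, 37, 52, 70] → cuts [29, 39, 54, 72]
  QalIII (CAGCC, off=5): starts [47, 77] → cuts [52, 82]
  SqiIV (TGGGCG, off=2): starts [14, 62, 93] → cuts [16, 64, 95]
  AzqVI (TGTACG, off=5): starts [3, 68] → cuts [8, 73]
  NpsV (GATACAT, off=1): no sites

Pooled cuts: [8, 16, 29, 39, 52, 54, 64, 72, 73, 82, 95]

Fragment lengths:
  [0,8): 8 bp
  [8,16): 8 bp
  [16,29): 13 bp
  [29,39): 10 bp
  [39,52): 13 bp
  [52,54): 2 bp
  [54,64): 10 bp
  [64,72): 8 bp
  [72,73): 1 bp
  [73,82): 9 bp
  [82,95): 13 bp
  [95,101): 6 bp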